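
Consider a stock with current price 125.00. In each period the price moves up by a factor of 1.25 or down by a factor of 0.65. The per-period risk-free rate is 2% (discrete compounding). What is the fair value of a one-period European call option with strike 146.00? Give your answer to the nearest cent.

6.20

Risk-neutral probability p = (1 + 0.02 − 0.65)/(1.25 − 0.65) = 0.3700/0.6000 = 0.6167
Terminal stock prices: S_u = 156.2, S_d = 81.25
Terminal payoffs (S − K): max(10.25, 0) = 10.25, max(-64.75, 0) = 0
Node 0 (S = 125): V_0 = 1/1.02·[0.6167·10.2500 + 0.3833·0.0000] = 6.1969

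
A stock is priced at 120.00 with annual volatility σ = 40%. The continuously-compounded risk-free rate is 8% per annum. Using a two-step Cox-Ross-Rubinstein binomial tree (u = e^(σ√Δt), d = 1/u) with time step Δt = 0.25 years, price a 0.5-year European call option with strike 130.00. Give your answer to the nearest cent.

CRR parameters: u = e^(σ√Δt) = e^(0.4·√0.25) = 1.2214, d = 1/u = 0.8187
Per-period rate: rΔt = 0.08·0.25 = 0.02, so R = e^0.02 = 1.0202
Risk-neutral probability p = (e^0.02 − 0.8187)/(1.2214 − 0.8187) = 0.2015/0.4027 = 0.5003
Terminal stock prices: S_uu = 179, S_ud = 120, S_dd = 80.44
Terminal payoffs (S − K): max(49.02, 0) = 49.02, max(-10, 0) = 0, max(-49.56, 0) = 0
Node u (S = 146.6): V_u = e^(−0.02)·[0.5003·49.0190 + 0.4997·0.0000] = 24.0402
Node d (S = 98.25): V_d = e^(−0.02)·[0.5003·0.0000 + 0.4997·0.0000] = 0.0000
Node 0 (S = 120): V_0 = e^(−0.02)·[0.5003·24.0402 + 0.4997·0.0000] = 11.7900

11.79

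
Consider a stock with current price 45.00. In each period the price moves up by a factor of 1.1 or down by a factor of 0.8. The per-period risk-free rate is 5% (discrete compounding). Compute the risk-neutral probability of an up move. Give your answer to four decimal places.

p = 0.8333

Risk-neutral probability p = (1 + 0.05 − 0.8)/(1.1 − 0.8) = 0.2500/0.3000 = 0.8333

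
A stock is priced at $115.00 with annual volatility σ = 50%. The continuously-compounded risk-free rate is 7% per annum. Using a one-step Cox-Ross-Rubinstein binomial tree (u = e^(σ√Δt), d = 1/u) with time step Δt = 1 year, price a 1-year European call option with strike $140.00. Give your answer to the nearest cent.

CRR parameters: u = e^(σ√Δt) = e^(0.5·√1) = 1.6487, d = 1/u = 0.6065
Per-period rate: rΔt = 0.07·1 = 0.07, so R = e^0.07 = 1.0725
Risk-neutral probability p = (e^0.07 − 0.6065)/(1.6487 − 0.6065) = 0.4660/1.0422 = 0.4471
Terminal stock prices: S_u = 189.6, S_d = 69.75
Terminal payoffs (S − K): max(49.6, 0) = 49.6, max(-70.25, 0) = 0
Node 0 (S = 115): V_0 = e^(−0.07)·[0.4471·49.6029 + 0.5529·0.0000] = 20.6788

$20.68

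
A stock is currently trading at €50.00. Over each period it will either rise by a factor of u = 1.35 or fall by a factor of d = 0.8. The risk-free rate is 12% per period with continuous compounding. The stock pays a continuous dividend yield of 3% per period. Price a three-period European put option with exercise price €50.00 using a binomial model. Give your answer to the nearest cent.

Per-period risk-free factor R = e^0.12 = 1.1275; dividend-adjusted growth = e^(0.12−0.03) = 1.0942.
Risk-neutral probability p = (1.0942 − 0.8)/(1.35 − 0.8) = 0.2942/0.5500 = 0.5349
Terminal stock prices: S_uuu = 123, S_uud = 72.9, S_udd = 43.2, S_ddd = 25.6
Terminal payoffs (K − S): max(-73.02, 0) = 0, max(-22.9, 0) = 0, max(6.8, 0) = 6.8, max(24.4, 0) = 24.4
Node uu (S = 91.13): V_uu = e^(−0.12)·[0.5349·0.0000 + 0.4651·0.0000] = 0.0000
Node ud (S = 54): V_ud = e^(−0.12)·[0.5349·0.0000 + 0.4651·6.8000] = 2.8053
Node dd (S = 32): V_dd = e^(−0.12)·[0.5349·6.8000 + 0.4651·24.4000] = 13.2918
Node u (S = 67.5): V_u = e^(−0.12)·[0.5349·0.0000 + 0.4651·2.8053] = 1.1573
Node d (S = 40): V_d = e^(−0.12)·[0.5349·2.8053 + 0.4651·13.2918] = 6.8142
Node 0 (S = 50): V_0 = e^(−0.12)·[0.5349·1.1573 + 0.4651·6.8142] = 3.3601

€3.36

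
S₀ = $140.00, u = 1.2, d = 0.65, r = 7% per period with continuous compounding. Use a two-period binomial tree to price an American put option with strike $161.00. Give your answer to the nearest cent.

Risk-neutral probability p = (e^0.07 − 0.65)/(1.2 − 0.65) = 0.4225/0.5500 = 0.7682
Terminal stock prices: S_uu = 201.6, S_ud = 109.2, S_dd = 59.15
Terminal payoffs (K − S): max(-40.6, 0) = 0, max(51.8, 0) = 51.8, max(101.8, 0) = 101.8
Node u (S = 168): continuation = e^(−0.07)·[0.7682·0.0000 + 0.2318·51.8000] = 11.1956; exercise value = 0.0000 ≤ continuation, so V_u = 11.1956
Node d (S = 91): continuation = e^(−0.07)·[0.7682·51.8000 + 0.2318·101.8500] = 59.1154; exercise value = 70.0000 > continuation, so V_d = 70.0000 (exercise)
Node 0 (S = 140): continuation = e^(−0.07)·[0.7682·11.1956 + 0.2318·70.0000] = 23.1482; exercise value = 21.0000 ≤ continuation, so V_0 = 23.1482

$23.15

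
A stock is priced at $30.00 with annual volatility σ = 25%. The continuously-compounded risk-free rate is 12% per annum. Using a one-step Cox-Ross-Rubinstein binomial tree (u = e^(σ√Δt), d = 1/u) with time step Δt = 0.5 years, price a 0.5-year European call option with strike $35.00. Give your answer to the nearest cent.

$0.48

CRR parameters: u = e^(σ√Δt) = e^(0.25·√0.5) = 1.1934, d = 1/u = 0.8380
Per-period rate: rΔt = 0.12·0.5 = 0.06, so R = e^0.06 = 1.0618
Risk-neutral probability p = (e^0.06 − 0.8380)/(1.1934 − 0.8380) = 0.2239/0.3554 = 0.6299
Terminal stock prices: S_u = 35.8, S_d = 25.14
Terminal payoffs (S − K): max(0.8009, 0) = 0.8009, max(-9.861, 0) = 0
Node 0 (S = 30): V_0 = e^(−0.06)·[0.6299·0.8009 + 0.3701·0.0000] = 0.4751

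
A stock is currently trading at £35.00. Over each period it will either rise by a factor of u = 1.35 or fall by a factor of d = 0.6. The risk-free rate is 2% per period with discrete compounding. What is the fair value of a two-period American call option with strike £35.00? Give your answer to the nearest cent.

Risk-neutral probability p = (1 + 0.02 − 0.6)/(1.35 − 0.6) = 0.4200/0.7500 = 0.5600
Terminal stock prices: S_uu = 63.79, S_ud = 28.35, S_dd = 12.6
Terminal payoffs (S − K): max(28.79, 0) = 28.79, max(-6.65, 0) = 0, max(-22.4, 0) = 0
Node u (S = 47.25): continuation = 1/1.02·[0.5600·28.7875 + 0.4400·0.0000] = 15.8049; exercise value = 12.2500 ≤ continuation, so V_u = 15.8049
Node d (S = 21): continuation = 1/1.02·[0.5600·0.0000 + 0.4400·0.0000] = 0.0000; exercise value = 0.0000 ≤ continuation, so V_d = 0.0000
Node 0 (S = 35): continuation = 1/1.02·[0.5600·15.8049 + 0.4400·0.0000] = 8.6772; exercise value = 0.0000 ≤ continuation, so V_0 = 8.6772

£8.68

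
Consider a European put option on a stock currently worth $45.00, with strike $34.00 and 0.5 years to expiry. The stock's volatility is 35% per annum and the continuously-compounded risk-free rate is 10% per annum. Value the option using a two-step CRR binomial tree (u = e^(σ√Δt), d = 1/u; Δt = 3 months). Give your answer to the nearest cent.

$0.48

CRR parameters: u = e^(σ√Δt) = e^(0.35·√0.25) = 1.1912, d = 1/u = 0.8395
Per-period rate: rΔt = 0.1·0.25 = 0.025, so R = e^0.025 = 1.0253
Risk-neutral probability p = (e^0.025 − 0.8395)/(1.1912 − 0.8395) = 0.1859/0.3518 = 0.5283
Terminal stock prices: S_uu = 63.86, S_ud = 45, S_dd = 31.71
Terminal payoffs (K − S): max(-29.86, 0) = 0, max(-11, 0) = 0, max(2.289, 0) = 2.289
Node u (S = 53.61): V_u = e^(−0.025)·[0.5283·0.0000 + 0.4717·0.0000] = 0.0000
Node d (S = 37.78): V_d = e^(−0.025)·[0.5283·0.0000 + 0.4717·2.2890] = 1.0530
Node 0 (S = 45): V_0 = e^(−0.025)·[0.5283·0.0000 + 0.4717·1.0530] = 0.4844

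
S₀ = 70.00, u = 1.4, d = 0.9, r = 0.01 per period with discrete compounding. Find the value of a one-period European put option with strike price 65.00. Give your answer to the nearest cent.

1.54

Risk-neutral probability p = (1 + 0.01 − 0.9)/(1.4 − 0.9) = 0.1100/0.5000 = 0.2200
Terminal stock prices: S_u = 98, S_d = 63
Terminal payoffs (K − S): max(-33, 0) = 0, max(2, 0) = 2
Node 0 (S = 70): V_0 = 1/1.01·[0.2200·0.0000 + 0.7800·2.0000] = 1.5446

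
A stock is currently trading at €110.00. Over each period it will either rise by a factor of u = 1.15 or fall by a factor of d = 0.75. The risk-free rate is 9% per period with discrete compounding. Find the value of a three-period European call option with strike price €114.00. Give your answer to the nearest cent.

Risk-neutral probability p = (1 + 0.09 − 0.75)/(1.15 − 0.75) = 0.3400/0.4000 = 0.8500
Terminal stock prices: S_uuu = 167.3, S_uud = 109.1, S_udd = 71.16, S_ddd = 46.41
Terminal payoffs (S − K): max(53.3, 0) = 53.3, max(-4.894, 0) = 0, max(-42.84, 0) = 0, max(-67.59, 0) = 0
Node uu (S = 145.5): V_uu = 1/1.09·[0.8500·53.2962 + 0.1500·0.0000] = 41.5613
Node ud (S = 94.87): V_ud = 1/1.09·[0.8500·0.0000 + 0.1500·0.0000] = 0.0000
Node dd (S = 61.88): V_dd = 1/1.09·[0.8500·0.0000 + 0.1500·0.0000] = 0.0000
Node u (S = 126.5): V_u = 1/1.09·[0.8500·41.5613 + 0.1500·0.0000] = 32.4102
Node d (S = 82.5): V_d = 1/1.09·[0.8500·0.0000 + 0.1500·0.0000] = 0.0000
Node 0 (S = 110): V_0 = 1/1.09·[0.8500·32.4102 + 0.1500·0.0000] = 25.2740

€25.27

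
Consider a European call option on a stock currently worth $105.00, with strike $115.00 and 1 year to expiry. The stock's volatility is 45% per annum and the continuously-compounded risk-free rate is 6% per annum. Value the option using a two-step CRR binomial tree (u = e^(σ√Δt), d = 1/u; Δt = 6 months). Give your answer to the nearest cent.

$17.22

CRR parameters: u = e^(σ√Δt) = e^(0.45·√0.5) = 1.3746, d = 1/u = 0.7275
Per-period rate: rΔt = 0.06·0.5 = 0.03, so R = e^0.03 = 1.0305
Risk-neutral probability p = (e^0.03 − 0.7275)/(1.3746 − 0.7275) = 0.3030/0.6472 = 0.4682
Terminal stock prices: S_uu = 198.4, S_ud = 105, S_dd = 55.57
Terminal payoffs (S − K): max(83.41, 0) = 83.41, max(-10, 0) = 0, max(-59.43, 0) = 0
Node u (S = 144.3): V_u = e^(−0.03)·[0.4682·83.4141 + 0.5318·0.0000] = 37.8980
Node d (S = 76.38): V_d = e^(−0.03)·[0.4682·0.0000 + 0.5318·0.0000] = 0.0000
Node 0 (S = 105): V_0 = e^(−0.03)·[0.4682·37.8980 + 0.5318·0.0000] = 17.2184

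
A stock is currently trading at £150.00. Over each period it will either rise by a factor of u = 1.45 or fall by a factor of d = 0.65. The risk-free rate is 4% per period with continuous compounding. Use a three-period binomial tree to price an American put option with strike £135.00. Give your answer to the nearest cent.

£27.07

Risk-neutral probability p = (e^0.04 − 0.65)/(1.45 − 0.65) = 0.3908/0.8000 = 0.4885
Terminal stock prices: S_uuu = 457.3, S_uud = 205, S_udd = 91.89, S_ddd = 41.19
Terminal payoffs (K − S): max(-322.3, 0) = 0, max(-69.99, 0) = 0, max(43.11, 0) = 43.11, max(93.81, 0) = 93.81
Node uu (S = 315.4): continuation = e^(−0.04)·[0.4885·0.0000 + 0.5115·0.0000] = 0.0000; exercise value = 0.0000 ≤ continuation, so V_uu = 0.0000
Node ud (S = 141.4): continuation = e^(−0.04)·[0.4885·0.0000 + 0.5115·43.1062] = 21.1837; exercise value = 0.0000 ≤ continuation, so V_ud = 21.1837
Node dd (S = 63.38): continuation = e^(−0.04)·[0.4885·43.1062 + 0.5115·93.8063] = 66.3316; exercise value = 71.6250 > continuation, so V_dd = 71.6250 (exercise)
Node u (S = 217.5): continuation = e^(−0.04)·[0.4885·0.0000 + 0.5115·21.1837] = 10.4103; exercise value = 0.0000 ≤ continuation, so V_u = 10.4103
Node d (S = 97.5): continuation = e^(−0.04)·[0.4885·21.1837 + 0.5115·71.6250] = 45.1415; exercise value = 37.5000 ≤ continuation, so V_d = 45.1415
Node 0 (S = 150): continuation = e^(−0.04)·[0.4885·10.4103 + 0.5115·45.1415] = 27.0701; exercise value = 0.0000 ≤ continuation, so V_0 = 27.0701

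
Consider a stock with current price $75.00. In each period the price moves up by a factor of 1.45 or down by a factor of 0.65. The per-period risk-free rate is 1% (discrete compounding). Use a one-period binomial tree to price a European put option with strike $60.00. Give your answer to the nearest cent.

$6.13

Risk-neutral probability p = (1 + 0.01 − 0.65)/(1.45 − 0.65) = 0.3600/0.8000 = 0.4500
Terminal stock prices: S_u = 108.8, S_d = 48.75
Terminal payoffs (K − S): max(-48.75, 0) = 0, max(11.25, 0) = 11.25
Node 0 (S = 75): V_0 = 1/1.01·[0.4500·0.0000 + 0.5500·11.2500] = 6.1262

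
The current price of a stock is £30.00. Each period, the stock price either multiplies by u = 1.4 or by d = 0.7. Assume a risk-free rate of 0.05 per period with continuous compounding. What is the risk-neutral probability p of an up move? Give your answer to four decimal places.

p = 0.5018

Risk-neutral probability p = (e^0.05 − 0.7)/(1.4 − 0.7) = 0.3513/0.7000 = 0.5018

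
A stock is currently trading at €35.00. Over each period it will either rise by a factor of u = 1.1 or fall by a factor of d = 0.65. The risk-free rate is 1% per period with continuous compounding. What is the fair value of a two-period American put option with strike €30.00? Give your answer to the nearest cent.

Risk-neutral probability p = (e^0.01 − 0.65)/(1.1 − 0.65) = 0.3601/0.4500 = 0.8001
Terminal stock prices: S_uu = 42.35, S_ud = 25.03, S_dd = 14.79
Terminal payoffs (K − S): max(-12.35, 0) = 0, max(4.975, 0) = 4.975, max(15.21, 0) = 15.21
Node u (S = 38.5): continuation = e^(−0.01)·[0.8001·0.0000 + 0.1999·4.9750] = 0.9846; exercise value = 0.0000 ≤ continuation, so V_u = 0.9846
Node d (S = 22.75): continuation = e^(−0.01)·[0.8001·4.9750 + 0.1999·15.2125] = 6.9515; exercise value = 7.2500 > continuation, so V_d = 7.2500 (exercise)
Node 0 (S = 35): continuation = e^(−0.01)·[0.8001·0.9846 + 0.1999·7.2500] = 2.2147; exercise value = 0.0000 ≤ continuation, so V_0 = 2.2147

€2.21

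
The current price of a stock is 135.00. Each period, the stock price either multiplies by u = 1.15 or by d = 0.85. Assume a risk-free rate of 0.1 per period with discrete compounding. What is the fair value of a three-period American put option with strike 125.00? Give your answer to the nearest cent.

Risk-neutral probability p = (1 + 0.1 − 0.85)/(1.15 − 0.85) = 0.2500/0.3000 = 0.8333
Terminal stock prices: S_uuu = 205.3, S_uud = 151.8, S_udd = 112.2, S_ddd = 82.91
Terminal payoffs (K − S): max(-80.32, 0) = 0, max(-26.76, 0) = 0, max(12.83, 0) = 12.83, max(42.09, 0) = 42.09
Node uu (S = 178.5): continuation = 1/1.1·[0.8333·0.0000 + 0.1667·0.0000] = 0.0000; exercise value = 0.0000 ≤ continuation, so V_uu = 0.0000
Node ud (S = 132): continuation = 1/1.1·[0.8333·0.0000 + 0.1667·12.8319] = 1.9442; exercise value = 0.0000 ≤ continuation, so V_ud = 1.9442
Node dd (S = 97.54): continuation = 1/1.1·[0.8333·12.8319 + 0.1667·42.0931] = 16.0989; exercise value = 27.4625 > continuation, so V_dd = 27.4625 (exercise)
Node u (S = 155.2): continuation = 1/1.1·[0.8333·0.0000 + 0.1667·1.9442] = 0.2946; exercise value = 0.0000 ≤ continuation, so V_u = 0.2946
Node d (S = 114.8): continuation = 1/1.1·[0.8333·1.9442 + 0.1667·27.4625] = 5.6339; exercise value = 10.2500 > continuation, so V_d = 10.2500 (exercise)
Node 0 (S = 135): continuation = 1/1.1·[0.8333·0.2946 + 0.1667·10.2500] = 1.7762; exercise value = 0.0000 ≤ continuation, so V_0 = 1.7762

1.78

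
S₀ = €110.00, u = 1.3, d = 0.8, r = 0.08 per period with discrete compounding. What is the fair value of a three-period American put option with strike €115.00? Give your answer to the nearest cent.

Risk-neutral probability p = (1 + 0.08 − 0.8)/(1.3 − 0.8) = 0.2800/0.5000 = 0.5600
Terminal stock prices: S_uuu = 241.7, S_uud = 148.7, S_udd = 91.52, S_ddd = 56.32
Terminal payoffs (K − S): max(-126.7, 0) = 0, max(-33.72, 0) = 0, max(23.48, 0) = 23.48, max(58.68, 0) = 58.68
Node uu (S = 185.9): continuation = 1/1.08·[0.5600·0.0000 + 0.4400·0.0000] = 0.0000; exercise value = 0.0000 ≤ continuation, so V_uu = 0.0000
Node ud (S = 114.4): continuation = 1/1.08·[0.5600·0.0000 + 0.4400·23.4800] = 9.5659; exercise value = 0.6000 ≤ continuation, so V_ud = 9.5659
Node dd (S = 70.4): continuation = 1/1.08·[0.5600·23.4800 + 0.4400·58.6800] = 36.0815; exercise value = 44.6000 > continuation, so V_dd = 44.6000 (exercise)
Node u (S = 143): continuation = 1/1.08·[0.5600·0.0000 + 0.4400·9.5659] = 3.8972; exercise value = 0.0000 ≤ continuation, so V_u = 3.8972
Node d (S = 88): continuation = 1/1.08·[0.5600·9.5659 + 0.4400·44.6000] = 23.1305; exercise value = 27.0000 > continuation, so V_d = 27.0000 (exercise)
Node 0 (S = 110): continuation = 1/1.08·[0.5600·3.8972 + 0.4400·27.0000] = 13.0208; exercise value = 5.0000 ≤ continuation, so V_0 = 13.0208

€13.02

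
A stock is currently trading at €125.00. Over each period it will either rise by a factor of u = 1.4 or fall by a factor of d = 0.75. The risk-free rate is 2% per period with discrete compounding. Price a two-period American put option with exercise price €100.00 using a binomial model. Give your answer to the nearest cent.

€9.75

Risk-neutral probability p = (1 + 0.02 − 0.75)/(1.4 − 0.75) = 0.2700/0.6500 = 0.4154
Terminal stock prices: S_uu = 245, S_ud = 131.2, S_dd = 70.31
Terminal payoffs (K − S): max(-145, 0) = 0, max(-31.25, 0) = 0, max(29.69, 0) = 29.69
Node u (S = 175): continuation = 1/1.02·[0.4154·0.0000 + 0.5846·0.0000] = 0.0000; exercise value = 0.0000 ≤ continuation, so V_u = 0.0000
Node d (S = 93.75): continuation = 1/1.02·[0.4154·0.0000 + 0.5846·29.6875] = 17.0155; exercise value = 6.2500 ≤ continuation, so V_d = 17.0155
Node 0 (S = 125): continuation = 1/1.02·[0.4154·0.0000 + 0.5846·17.0155] = 9.7525; exercise value = 0.0000 ≤ continuation, so V_0 = 9.7525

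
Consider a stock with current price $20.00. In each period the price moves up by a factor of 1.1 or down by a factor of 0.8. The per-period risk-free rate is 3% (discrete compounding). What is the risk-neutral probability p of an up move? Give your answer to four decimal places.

p = 0.7667

Risk-neutral probability p = (1 + 0.03 − 0.8)/(1.1 − 0.8) = 0.2300/0.3000 = 0.7667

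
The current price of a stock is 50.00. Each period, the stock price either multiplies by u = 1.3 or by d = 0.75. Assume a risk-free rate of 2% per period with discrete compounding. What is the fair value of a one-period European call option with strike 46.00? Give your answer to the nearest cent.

9.14

Risk-neutral probability p = (1 + 0.02 − 0.75)/(1.3 − 0.75) = 0.2700/0.5500 = 0.4909
Terminal stock prices: S_u = 65, S_d = 37.5
Terminal payoffs (S − K): max(19, 0) = 19, max(-8.5, 0) = 0
Node 0 (S = 50): V_0 = 1/1.02·[0.4909·19.0000 + 0.5091·0.0000] = 9.1444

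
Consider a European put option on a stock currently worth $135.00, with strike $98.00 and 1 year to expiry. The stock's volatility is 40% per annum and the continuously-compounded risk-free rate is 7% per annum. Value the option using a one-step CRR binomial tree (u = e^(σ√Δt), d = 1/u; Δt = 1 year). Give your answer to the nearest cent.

$3.57

CRR parameters: u = e^(σ√Δt) = e^(0.4·√1) = 1.4918, d = 1/u = 0.6703
Per-period rate: rΔt = 0.07·1 = 0.07, so R = e^0.07 = 1.0725
Risk-neutral probability p = (e^0.07 − 0.6703)/(1.4918 − 0.6703) = 0.4022/0.8215 = 0.4896
Terminal stock prices: S_u = 201.4, S_d = 90.49
Terminal payoffs (K − S): max(-103.4, 0) = 0, max(7.507, 0) = 7.507
Node 0 (S = 135): V_0 = e^(−0.07)·[0.4896·0.0000 + 0.5104·7.5068] = 3.5726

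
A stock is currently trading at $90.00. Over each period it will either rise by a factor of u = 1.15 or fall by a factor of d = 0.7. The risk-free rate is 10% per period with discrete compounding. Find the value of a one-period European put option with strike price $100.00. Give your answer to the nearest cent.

$3.74

Risk-neutral probability p = (1 + 0.1 − 0.7)/(1.15 − 0.7) = 0.4000/0.4500 = 0.8889
Terminal stock prices: S_u = 103.5, S_d = 63
Terminal payoffs (K − S): max(-3.5, 0) = 0, max(37, 0) = 37
Node 0 (S = 90): V_0 = 1/1.1·[0.8889·0.0000 + 0.1111·37.0000] = 3.7374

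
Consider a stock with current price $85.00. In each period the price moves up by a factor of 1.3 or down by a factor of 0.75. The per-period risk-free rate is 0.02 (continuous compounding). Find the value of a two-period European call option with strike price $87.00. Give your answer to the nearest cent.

$13.14

Risk-neutral probability p = (e^0.02 − 0.75)/(1.3 − 0.75) = 0.2702/0.5500 = 0.4913
Terminal stock prices: S_uu = 143.7, S_ud = 82.88, S_dd = 47.81
Terminal payoffs (S − K): max(56.65, 0) = 56.65, max(-4.125, 0) = 0, max(-39.19, 0) = 0
Node u (S = 110.5): V_u = e^(−0.02)·[0.4913·56.6500 + 0.5087·0.0000] = 27.2797
Node d (S = 63.75): V_d = e^(−0.02)·[0.4913·0.0000 + 0.5087·0.0000] = 0.0000
Node 0 (S = 85): V_0 = e^(−0.02)·[0.4913·27.2797 + 0.5087·0.0000] = 13.1364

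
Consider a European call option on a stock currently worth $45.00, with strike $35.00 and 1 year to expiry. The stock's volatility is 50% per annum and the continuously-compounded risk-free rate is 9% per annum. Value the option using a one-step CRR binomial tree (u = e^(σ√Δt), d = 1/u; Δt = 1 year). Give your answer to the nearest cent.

CRR parameters: u = e^(σ√Δt) = e^(0.5·√1) = 1.6487, d = 1/u = 0.6065
Per-period rate: rΔt = 0.09·1 = 0.09, so R = e^0.09 = 1.0942
Risk-neutral probability p = (e^0.09 − 0.6065)/(1.6487 − 0.6065) = 0.4876/1.0422 = 0.4679
Terminal stock prices: S_u = 74.19, S_d = 27.29
Terminal payoffs (S − K): max(39.19, 0) = 39.19, max(-7.706, 0) = 0
Node 0 (S = 45): V_0 = e^(−0.09)·[0.4679·39.1925 + 0.5321·0.0000] = 16.7599

$16.76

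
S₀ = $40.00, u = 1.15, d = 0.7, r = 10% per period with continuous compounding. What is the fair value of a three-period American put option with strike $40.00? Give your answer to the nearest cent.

Risk-neutral probability p = (e^0.1 − 0.7)/(1.15 − 0.7) = 0.4052/0.4500 = 0.9004
Terminal stock prices: S_uuu = 60.83, S_uud = 37.03, S_udd = 22.54, S_ddd = 13.72
Terminal payoffs (K − S): max(-20.83, 0) = 0, max(2.97, 0) = 2.97, max(17.46, 0) = 17.46, max(26.28, 0) = 26.28
Node uu (S = 52.9): continuation = e^(−0.1)·[0.9004·0.0000 + 0.0996·2.9700] = 0.2677; exercise value = 0.0000 ≤ continuation, so V_uu = 0.2677
Node ud (S = 32.2): continuation = e^(−0.1)·[0.9004·2.9700 + 0.0996·17.4600] = 3.9935; exercise value = 7.8000 > continuation, so V_ud = 7.8000 (exercise)
Node dd (S = 19.6): continuation = e^(−0.1)·[0.9004·17.4600 + 0.0996·26.2800] = 16.5935; exercise value = 20.4000 > continuation, so V_dd = 20.4000 (exercise)
Node u (S = 46): continuation = e^(−0.1)·[0.9004·0.2677 + 0.0996·7.8000] = 0.9212; exercise value = 0.0000 ≤ continuation, so V_u = 0.9212
Node d (S = 28): continuation = e^(−0.1)·[0.9004·7.8000 + 0.0996·20.4000] = 8.1935; exercise value = 12.0000 > continuation, so V_d = 12.0000 (exercise)
Node 0 (S = 40): continuation = e^(−0.1)·[0.9004·0.9212 + 0.0996·12.0000] = 1.8322; exercise value = 0.0000 ≤ continuation, so V_0 = 1.8322

$1.83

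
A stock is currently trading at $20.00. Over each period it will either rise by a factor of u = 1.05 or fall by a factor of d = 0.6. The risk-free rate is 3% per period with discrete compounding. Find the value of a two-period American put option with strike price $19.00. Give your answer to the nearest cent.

Risk-neutral probability p = (1 + 0.03 − 0.6)/(1.05 − 0.6) = 0.4300/0.4500 = 0.9556
Terminal stock prices: S_uu = 22.05, S_ud = 12.6, S_dd = 7.2
Terminal payoffs (K − S): max(-3.05, 0) = 0, max(6.4, 0) = 6.4, max(11.8, 0) = 11.8
Node u (S = 21): continuation = 1/1.03·[0.9556·0.0000 + 0.0444·6.4000] = 0.2762; exercise value = 0.0000 ≤ continuation, so V_u = 0.2762
Node d (S = 12): continuation = 1/1.03·[0.9556·6.4000 + 0.0444·11.8000] = 6.4466; exercise value = 7.0000 > continuation, so V_d = 7.0000 (exercise)
Node 0 (S = 20): continuation = 1/1.03·[0.9556·0.2762 + 0.0444·7.0000] = 0.5582; exercise value = 0.0000 ≤ continuation, so V_0 = 0.5582

$0.56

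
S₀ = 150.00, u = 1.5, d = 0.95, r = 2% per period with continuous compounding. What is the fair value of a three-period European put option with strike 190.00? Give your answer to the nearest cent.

Risk-neutral probability p = (e^0.02 − 0.95)/(1.5 − 0.95) = 0.0702/0.5500 = 0.1276
Terminal stock prices: S_uuu = 506.2, S_uud = 320.6, S_udd = 203.1, S_ddd = 128.6
Terminal payoffs (K − S): max(-316.2, 0) = 0, max(-130.6, 0) = 0, max(-13.06, 0) = 0, max(61.39, 0) = 61.39
Node uu (S = 337.5): V_uu = e^(−0.02)·[0.1276·0.0000 + 0.8724·0.0000] = 0.0000
Node ud (S = 213.8): V_ud = e^(−0.02)·[0.1276·0.0000 + 0.8724·0.0000] = 0.0000
Node dd (S = 135.4): V_dd = e^(−0.02)·[0.1276·0.0000 + 0.8724·61.3938] = 52.4970
Node u (S = 225): V_u = e^(−0.02)·[0.1276·0.0000 + 0.8724·0.0000] = 0.0000
Node d (S = 142.5): V_d = e^(−0.02)·[0.1276·0.0000 + 0.8724·52.4970] = 44.8895
Node 0 (S = 150): V_0 = e^(−0.02)·[0.1276·0.0000 + 0.8724·44.8895] = 38.3845

38.38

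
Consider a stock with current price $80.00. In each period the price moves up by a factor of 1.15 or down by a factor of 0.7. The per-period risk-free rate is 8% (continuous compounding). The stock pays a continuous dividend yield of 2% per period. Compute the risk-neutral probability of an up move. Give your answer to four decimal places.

Per-period risk-free factor R = e^0.08 = 1.0833; dividend-adjusted growth = e^(0.08−0.02) = 1.0618.
Risk-neutral probability p = (1.0618 − 0.7)/(1.15 − 0.7) = 0.3618/0.4500 = 0.8041

p = 0.8041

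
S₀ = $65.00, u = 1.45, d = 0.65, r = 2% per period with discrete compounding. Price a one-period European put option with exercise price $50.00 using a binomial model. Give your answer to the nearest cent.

$4.08

Risk-neutral probability p = (1 + 0.02 − 0.65)/(1.45 − 0.65) = 0.3700/0.8000 = 0.4625
Terminal stock prices: S_u = 94.25, S_d = 42.25
Terminal payoffs (K − S): max(-44.25, 0) = 0, max(7.75, 0) = 7.75
Node 0 (S = 65): V_0 = 1/1.02·[0.4625·0.0000 + 0.5375·7.7500] = 4.0839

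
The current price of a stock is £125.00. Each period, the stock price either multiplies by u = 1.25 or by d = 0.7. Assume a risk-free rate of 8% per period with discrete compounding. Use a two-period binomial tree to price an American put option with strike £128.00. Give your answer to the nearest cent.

£15.00

Risk-neutral probability p = (1 + 0.08 − 0.7)/(1.25 − 0.7) = 0.3800/0.5500 = 0.6909
Terminal stock prices: S_uu = 195.3, S_ud = 109.4, S_dd = 61.25
Terminal payoffs (K − S): max(-67.31, 0) = 0, max(18.62, 0) = 18.62, max(66.75, 0) = 66.75
Node u (S = 156.2): continuation = 1/1.08·[0.6909·0.0000 + 0.3091·18.6250] = 5.3304; exercise value = 0.0000 ≤ continuation, so V_u = 5.3304
Node d (S = 87.5): continuation = 1/1.08·[0.6909·18.6250 + 0.3091·66.7500] = 31.0185; exercise value = 40.5000 > continuation, so V_d = 40.5000 (exercise)
Node 0 (S = 125): continuation = 1/1.08·[0.6909·5.3304 + 0.3091·40.5000] = 15.0009; exercise value = 3.0000 ≤ continuation, so V_0 = 15.0009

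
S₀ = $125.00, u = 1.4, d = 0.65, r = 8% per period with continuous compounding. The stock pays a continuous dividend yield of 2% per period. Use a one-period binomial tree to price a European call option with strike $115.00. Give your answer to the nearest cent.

Per-period risk-free factor R = e^0.08 = 1.0833; dividend-adjusted growth = e^(0.08−0.02) = 1.0618.
Risk-neutral probability p = (1.0618 − 0.65)/(1.4 − 0.65) = 0.4118/0.7500 = 0.5491
Terminal stock prices: S_u = 175, S_d = 81.25
Terminal payoffs (S − K): max(60, 0) = 60, max(-33.75, 0) = 0
Node 0 (S = 125): V_0 = e^(−0.08)·[0.5491·60.0000 + 0.4509·0.0000] = 30.4138

$30.41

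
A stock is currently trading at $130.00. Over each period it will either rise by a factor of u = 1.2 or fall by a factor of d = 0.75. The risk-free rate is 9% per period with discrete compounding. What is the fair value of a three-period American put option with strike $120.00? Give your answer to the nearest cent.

Risk-neutral probability p = (1 + 0.09 − 0.75)/(1.2 − 0.75) = 0.3400/0.4500 = 0.7556
Terminal stock prices: S_uuu = 224.6, S_uud = 140.4, S_udd = 87.75, S_ddd = 54.84
Terminal payoffs (K − S): max(-104.6, 0) = 0, max(-20.4, 0) = 0, max(32.25, 0) = 32.25, max(65.16, 0) = 65.16
Node uu (S = 187.2): continuation = 1/1.09·[0.7556·0.0000 + 0.2444·0.0000] = 0.0000; exercise value = 0.0000 ≤ continuation, so V_uu = 0.0000
Node ud (S = 117): continuation = 1/1.09·[0.7556·0.0000 + 0.2444·32.2500] = 7.2324; exercise value = 3.0000 ≤ continuation, so V_ud = 7.2324
Node dd (S = 73.12): continuation = 1/1.09·[0.7556·32.2500 + 0.2444·65.1562] = 36.9667; exercise value = 46.8750 > continuation, so V_dd = 46.8750 (exercise)
Node u (S = 156): continuation = 1/1.09·[0.7556·0.0000 + 0.2444·7.2324] = 1.6219; exercise value = 0.0000 ≤ continuation, so V_u = 1.6219
Node d (S = 97.5): continuation = 1/1.09·[0.7556·7.2324 + 0.2444·46.8750] = 15.5255; exercise value = 22.5000 > continuation, so V_d = 22.5000 (exercise)
Node 0 (S = 130): continuation = 1/1.09·[0.7556·1.6219 + 0.2444·22.5000] = 6.1702; exercise value = 0.0000 ≤ continuation, so V_0 = 6.1702

$6.17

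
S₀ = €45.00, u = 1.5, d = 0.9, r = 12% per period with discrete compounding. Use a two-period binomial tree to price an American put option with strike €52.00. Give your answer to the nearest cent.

€7.00

Risk-neutral probability p = (1 + 0.12 − 0.9)/(1.5 − 0.9) = 0.2200/0.6000 = 0.3667
Terminal stock prices: S_uu = 101.2, S_ud = 60.75, S_dd = 36.45
Terminal payoffs (K − S): max(-49.25, 0) = 0, max(-8.75, 0) = 0, max(15.55, 0) = 15.55
Node u (S = 67.5): continuation = 1/1.12·[0.3667·0.0000 + 0.6333·0.0000] = 0.0000; exercise value = 0.0000 ≤ continuation, so V_u = 0.0000
Node d (S = 40.5): continuation = 1/1.12·[0.3667·0.0000 + 0.6333·15.5500] = 8.7932; exercise value = 11.5000 > continuation, so V_d = 11.5000 (exercise)
Node 0 (S = 45): continuation = 1/1.12·[0.3667·0.0000 + 0.6333·11.5000] = 6.5030; exercise value = 7.0000 > continuation, so V_0 = 7.0000 (exercise)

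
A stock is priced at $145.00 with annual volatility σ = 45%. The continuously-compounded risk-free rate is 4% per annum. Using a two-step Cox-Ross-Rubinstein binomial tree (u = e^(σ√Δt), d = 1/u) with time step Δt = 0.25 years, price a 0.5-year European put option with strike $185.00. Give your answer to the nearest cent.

$45.37

CRR parameters: u = e^(σ√Δt) = e^(0.45·√0.25) = 1.2523, d = 1/u = 0.7985
Per-period rate: rΔt = 0.04·0.25 = 0.01, so R = e^0.01 = 1.0101
Risk-neutral probability p = (e^0.01 − 0.7985)/(1.2523 − 0.7985) = 0.2115/0.4538 = 0.4661
Terminal stock prices: S_uu = 227.4, S_ud = 145, S_dd = 92.46
Terminal payoffs (K − S): max(-42.41, 0) = 0, max(40, 0) = 40, max(92.54, 0) = 92.54
Node u (S = 181.6): V_u = e^(−0.01)·[0.4661·0.0000 + 0.5339·40.0000] = 21.1422
Node d (S = 115.8): V_d = e^(−0.01)·[0.4661·40.0000 + 0.5339·92.5439] = 67.3744
Node 0 (S = 145): V_0 = e^(−0.01)·[0.4661·21.1422 + 0.5339·67.3744] = 45.3681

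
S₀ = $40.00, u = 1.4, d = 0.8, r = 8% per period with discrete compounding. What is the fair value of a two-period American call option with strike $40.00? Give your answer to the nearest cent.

$9.22

Risk-neutral probability p = (1 + 0.08 − 0.8)/(1.4 − 0.8) = 0.2800/0.6000 = 0.4667
Terminal stock prices: S_uu = 78.4, S_ud = 44.8, S_dd = 25.6
Terminal payoffs (S − K): max(38.4, 0) = 38.4, max(4.8, 0) = 4.8, max(-14.4, 0) = 0
Node u (S = 56): continuation = 1/1.08·[0.4667·38.4000 + 0.5333·4.8000] = 18.9630; exercise value = 16.0000 ≤ continuation, so V_u = 18.9630
Node d (S = 32): continuation = 1/1.08·[0.4667·4.8000 + 0.5333·0.0000] = 2.0741; exercise value = 0.0000 ≤ continuation, so V_d = 2.0741
Node 0 (S = 40): continuation = 1/1.08·[0.4667·18.9630 + 0.5333·2.0741] = 9.2181; exercise value = 0.0000 ≤ continuation, so V_0 = 9.2181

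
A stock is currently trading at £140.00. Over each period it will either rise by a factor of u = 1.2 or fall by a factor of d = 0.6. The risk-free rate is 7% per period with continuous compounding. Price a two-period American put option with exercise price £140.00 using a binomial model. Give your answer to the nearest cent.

£16.80

Risk-neutral probability p = (e^0.07 − 0.6)/(1.2 − 0.6) = 0.4725/0.6000 = 0.7875
Terminal stock prices: S_uu = 201.6, S_ud = 100.8, S_dd = 50.4
Terminal payoffs (K − S): max(-61.6, 0) = 0, max(39.2, 0) = 39.2, max(89.6, 0) = 89.6
Node u (S = 168): continuation = e^(−0.07)·[0.7875·0.0000 + 0.2125·39.2000] = 7.7663; exercise value = 0.0000 ≤ continuation, so V_u = 7.7663
Node d (S = 84): continuation = e^(−0.07)·[0.7875·39.2000 + 0.2125·89.6000] = 46.5351; exercise value = 56.0000 > continuation, so V_d = 56.0000 (exercise)
Node 0 (S = 140): continuation = e^(−0.07)·[0.7875·7.7663 + 0.2125·56.0000] = 16.7974; exercise value = 0.0000 ≤ continuation, so V_0 = 16.7974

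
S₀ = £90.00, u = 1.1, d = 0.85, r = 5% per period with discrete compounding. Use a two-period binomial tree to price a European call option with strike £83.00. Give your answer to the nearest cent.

Risk-neutral probability p = (1 + 0.05 − 0.85)/(1.1 − 0.85) = 0.2000/0.2500 = 0.8000
Terminal stock prices: S_uu = 108.9, S_ud = 84.15, S_dd = 65.02
Terminal payoffs (S − K): max(25.9, 0) = 25.9, max(1.15, 0) = 1.15, max(-17.98, 0) = 0
Node u (S = 99): V_u = 1/1.05·[0.8000·25.9000 + 0.2000·1.1500] = 19.9524
Node d (S = 76.5): V_d = 1/1.05·[0.8000·1.1500 + 0.2000·0.0000] = 0.8762
Node 0 (S = 90): V_0 = 1/1.05·[0.8000·19.9524 + 0.2000·0.8762] = 15.3687

£15.37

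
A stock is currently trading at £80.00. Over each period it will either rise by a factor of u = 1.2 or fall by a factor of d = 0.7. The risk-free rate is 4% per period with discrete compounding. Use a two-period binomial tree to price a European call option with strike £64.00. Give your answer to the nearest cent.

£23.18

Risk-neutral probability p = (1 + 0.04 − 0.7)/(1.2 − 0.7) = 0.3400/0.5000 = 0.6800
Terminal stock prices: S_uu = 115.2, S_ud = 67.2, S_dd = 39.2
Terminal payoffs (S − K): max(51.2, 0) = 51.2, max(3.2, 0) = 3.2, max(-24.8, 0) = 0
Node u (S = 96): V_u = 1/1.04·[0.6800·51.2000 + 0.3200·3.2000] = 34.4615
Node d (S = 56): V_d = 1/1.04·[0.6800·3.2000 + 0.3200·0.0000] = 2.0923
Node 0 (S = 80): V_0 = 1/1.04·[0.6800·34.4615 + 0.3200·2.0923] = 23.1763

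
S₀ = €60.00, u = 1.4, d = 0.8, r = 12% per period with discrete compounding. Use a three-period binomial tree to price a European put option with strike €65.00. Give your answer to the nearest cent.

Risk-neutral probability p = (1 + 0.12 − 0.8)/(1.4 − 0.8) = 0.3200/0.6000 = 0.5333
Terminal stock prices: S_uuu = 164.6, S_uud = 94.08, S_udd = 53.76, S_ddd = 30.72
Terminal payoffs (K − S): max(-99.64, 0) = 0, max(-29.08, 0) = 0, max(11.24, 0) = 11.24, max(34.28, 0) = 34.28
Node uu (S = 117.6): V_uu = 1/1.12·[0.5333·0.0000 + 0.4667·0.0000] = 0.0000
Node ud (S = 67.2): V_ud = 1/1.12·[0.5333·0.0000 + 0.4667·11.2400] = 4.6833
Node dd (S = 38.4): V_dd = 1/1.12·[0.5333·11.2400 + 0.4667·34.2800] = 19.6357
Node u (S = 84): V_u = 1/1.12·[0.5333·0.0000 + 0.4667·4.6833] = 1.9514
Node d (S = 48): V_d = 1/1.12·[0.5333·4.6833 + 0.4667·19.6357] = 10.4117
Node 0 (S = 60): V_0 = 1/1.12·[0.5333·1.9514 + 0.4667·10.4117] = 5.2674

€5.27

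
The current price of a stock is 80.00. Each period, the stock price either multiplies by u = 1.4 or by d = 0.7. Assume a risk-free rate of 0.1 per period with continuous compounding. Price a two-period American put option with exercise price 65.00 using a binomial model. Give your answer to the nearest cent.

Risk-neutral probability p = (e^0.1 − 0.7)/(1.4 − 0.7) = 0.4052/0.7000 = 0.5788
Terminal stock prices: S_uu = 156.8, S_ud = 78.4, S_dd = 39.2
Terminal payoffs (K − S): max(-91.8, 0) = 0, max(-13.4, 0) = 0, max(25.8, 0) = 25.8
Node u (S = 112): continuation = e^(−0.1)·[0.5788·0.0000 + 0.4212·0.0000] = 0.0000; exercise value = 0.0000 ≤ continuation, so V_u = 0.0000
Node d (S = 56): continuation = e^(−0.1)·[0.5788·0.0000 + 0.4212·25.8000] = 9.8325; exercise value = 9.0000 ≤ continuation, so V_d = 9.8325
Node 0 (S = 80): continuation = e^(−0.1)·[0.5788·0.0000 + 0.4212·9.8325] = 3.7472; exercise value = 0.0000 ≤ continuation, so V_0 = 3.7472

3.75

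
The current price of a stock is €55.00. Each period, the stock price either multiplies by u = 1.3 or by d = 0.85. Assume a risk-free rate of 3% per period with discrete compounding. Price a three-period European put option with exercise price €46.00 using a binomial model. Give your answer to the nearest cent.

Risk-neutral probability p = (1 + 0.03 − 0.85)/(1.3 − 0.85) = 0.1800/0.4500 = 0.4000
Terminal stock prices: S_uuu = 120.8, S_uud = 79.01, S_udd = 51.66, S_ddd = 33.78
Terminal payoffs (K − S): max(-74.84, 0) = 0, max(-33.01, 0) = 0, max(-5.659, 0) = 0, max(12.22, 0) = 12.22
Node uu (S = 92.95): V_uu = 1/1.03·[0.4000·0.0000 + 0.6000·0.0000] = 0.0000
Node ud (S = 60.77): V_ud = 1/1.03·[0.4000·0.0000 + 0.6000·0.0000] = 0.0000
Node dd (S = 39.74): V_dd = 1/1.03·[0.4000·0.0000 + 0.6000·12.2231] = 7.1203
Node u (S = 71.5): V_u = 1/1.03·[0.4000·0.0000 + 0.6000·0.0000] = 0.0000
Node d (S = 46.75): V_d = 1/1.03·[0.4000·0.0000 + 0.6000·7.1203] = 4.1477
Node 0 (S = 55): V_0 = 1/1.03·[0.4000·0.0000 + 0.6000·4.1477] = 2.4162

€2.42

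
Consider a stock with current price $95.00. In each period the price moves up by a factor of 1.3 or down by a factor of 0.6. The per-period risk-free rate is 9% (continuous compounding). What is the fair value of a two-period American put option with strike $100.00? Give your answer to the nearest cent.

$16.05

Risk-neutral probability p = (e^0.09 − 0.6)/(1.3 − 0.6) = 0.4942/0.7000 = 0.7060
Terminal stock prices: S_uu = 160.6, S_ud = 74.1, S_dd = 34.2
Terminal payoffs (K − S): max(-60.55, 0) = 0, max(25.9, 0) = 25.9, max(65.8, 0) = 65.8
Node u (S = 123.5): continuation = e^(−0.09)·[0.7060·0.0000 + 0.2940·25.9000] = 6.9601; exercise value = 0.0000 ≤ continuation, so V_u = 6.9601
Node d (S = 57): continuation = e^(−0.09)·[0.7060·25.9000 + 0.2940·65.8000] = 34.3931; exercise value = 43.0000 > continuation, so V_d = 43.0000 (exercise)
Node 0 (S = 95): continuation = e^(−0.09)·[0.7060·6.9601 + 0.2940·43.0000] = 16.0460; exercise value = 5.0000 ≤ continuation, so V_0 = 16.0460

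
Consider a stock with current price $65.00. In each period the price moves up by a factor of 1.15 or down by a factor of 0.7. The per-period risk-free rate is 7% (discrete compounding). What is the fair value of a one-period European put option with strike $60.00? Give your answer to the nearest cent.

$2.41

Risk-neutral probability p = (1 + 0.07 − 0.7)/(1.15 − 0.7) = 0.3700/0.4500 = 0.8222
Terminal stock prices: S_u = 74.75, S_d = 45.5
Terminal payoffs (K − S): max(-14.75, 0) = 0, max(14.5, 0) = 14.5
Node 0 (S = 65): V_0 = 1/1.07·[0.8222·0.0000 + 0.1778·14.5000] = 2.4091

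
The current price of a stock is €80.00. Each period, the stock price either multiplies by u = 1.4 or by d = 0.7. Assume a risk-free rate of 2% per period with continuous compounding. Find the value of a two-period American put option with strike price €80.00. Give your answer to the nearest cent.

Risk-neutral probability p = (e^0.02 − 0.7)/(1.4 − 0.7) = 0.3202/0.7000 = 0.4574
Terminal stock prices: S_uu = 156.8, S_ud = 78.4, S_dd = 39.2
Terminal payoffs (K − S): max(-76.8, 0) = 0, max(1.6, 0) = 1.6, max(40.8, 0) = 40.8
Node u (S = 112): continuation = e^(−0.02)·[0.4574·0.0000 + 0.5426·1.6000] = 0.8509; exercise value = 0.0000 ≤ continuation, so V_u = 0.8509
Node d (S = 56): continuation = e^(−0.02)·[0.4574·1.6000 + 0.5426·40.8000] = 22.4159; exercise value = 24.0000 > continuation, so V_d = 24.0000 (exercise)
Node 0 (S = 80): continuation = e^(−0.02)·[0.4574·0.8509 + 0.5426·24.0000] = 13.1454; exercise value = 0.0000 ≤ continuation, so V_0 = 13.1454

€13.15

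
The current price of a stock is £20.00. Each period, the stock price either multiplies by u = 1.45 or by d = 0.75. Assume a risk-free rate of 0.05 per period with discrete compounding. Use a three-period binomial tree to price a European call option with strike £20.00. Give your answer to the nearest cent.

£5.92

Risk-neutral probability p = (1 + 0.05 − 0.75)/(1.45 − 0.75) = 0.3000/0.7000 = 0.4286
Terminal stock prices: S_uuu = 60.97, S_uud = 31.54, S_udd = 16.31, S_ddd = 8.438
Terminal payoffs (S − K): max(40.97, 0) = 40.97, max(11.54, 0) = 11.54, max(-3.688, 0) = 0, max(-11.56, 0) = 0
Node uu (S = 42.05): V_uu = 1/1.05·[0.4286·40.9725 + 0.5714·11.5375] = 23.0024
Node ud (S = 21.75): V_ud = 1/1.05·[0.4286·11.5375 + 0.5714·0.0000] = 4.7092
Node dd (S = 11.25): V_dd = 1/1.05·[0.4286·0.0000 + 0.5714·0.0000] = 0.0000
Node u (S = 29): V_u = 1/1.05·[0.4286·23.0024 + 0.5714·4.7092] = 11.9515
Node d (S = 15): V_d = 1/1.05·[0.4286·4.7092 + 0.5714·0.0000] = 1.9221
Node 0 (S = 20): V_0 = 1/1.05·[0.4286·11.9515 + 0.5714·1.9221] = 5.9242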